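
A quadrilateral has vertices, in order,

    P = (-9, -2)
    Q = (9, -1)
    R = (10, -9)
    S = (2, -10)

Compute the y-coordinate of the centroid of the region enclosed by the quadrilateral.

Apply the shoelace formula. First the cross-terms c_i = x_i·y_{i+1} − x_{i+1}·y_i:
  27, -71, -82, -94  ⇒  2A = -220, A = -110.
Then Σ (y_i + y_{i+1})·c_i = 3315, so ȳ = 3315 / (6·(-110)) = -221/44.

-221/44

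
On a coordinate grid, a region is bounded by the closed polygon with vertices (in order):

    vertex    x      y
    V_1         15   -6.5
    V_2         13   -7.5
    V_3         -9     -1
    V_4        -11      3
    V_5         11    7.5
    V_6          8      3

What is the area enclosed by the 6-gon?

193

Apply the shoelace formula: 2A = Σ (x_i·y_{i+1} − x_{i+1}·y_i), indices taken mod 6.
V_1→V_2: (15)(-7.5) − (13)(-6.5) = -28
V_2→V_3: (13)(-1) − (-9)(-7.5) = -80.5
V_3→V_4: (-9)(3) − (-11)(-1) = -38
V_4→V_5: (-11)(7.5) − (11)(3) = -115.5
V_5→V_6: (11)(3) − (8)(7.5) = -27
V_6→V_1: (8)(-6.5) − (15)(3) = -97
Σ = -386
Area = |Σ|/2 = 193.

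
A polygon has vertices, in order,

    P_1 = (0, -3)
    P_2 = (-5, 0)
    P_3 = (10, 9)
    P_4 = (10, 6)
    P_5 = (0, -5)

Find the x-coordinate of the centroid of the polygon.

Apply the shoelace (surveyor's) formula. First the cross-terms c_i = x_i·y_{i+1} − x_{i+1}·y_i:
  -15, -45, -30, -50, 0  ⇒  2A = -140, A = -70.
Then Σ (x_i + x_{i+1})·c_i = -1250, so x̄ = -1250 / (6·(-70)) = 125/42.

125/42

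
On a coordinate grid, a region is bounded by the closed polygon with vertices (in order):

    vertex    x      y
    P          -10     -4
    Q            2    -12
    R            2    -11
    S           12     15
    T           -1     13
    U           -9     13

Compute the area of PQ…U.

366.5

Σ = (128) + (2) + (162) + (171) + (104) + (166) = 733
Area = |Σ|/2 = 366.5.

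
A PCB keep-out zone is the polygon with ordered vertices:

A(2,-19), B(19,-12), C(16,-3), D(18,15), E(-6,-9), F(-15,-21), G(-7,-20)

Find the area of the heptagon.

505.5

Apply the surveyor's formula: 2A = Σ (x_i·y_{i+1} − x_{i+1}·y_i), indices taken mod 7.
A→B: (2)(-12) − (19)(-19) = 337
B→C: (19)(-3) − (16)(-12) = 135
C→D: (16)(15) − (18)(-3) = 294
D→E: (18)(-9) − (-6)(15) = -72
E→F: (-6)(-21) − (-15)(-9) = -9
F→G: (-15)(-20) − (-7)(-21) = 153
G→A: (-7)(-19) − (2)(-20) = 173
Σ = 1011
Area = |Σ|/2 = 505.5.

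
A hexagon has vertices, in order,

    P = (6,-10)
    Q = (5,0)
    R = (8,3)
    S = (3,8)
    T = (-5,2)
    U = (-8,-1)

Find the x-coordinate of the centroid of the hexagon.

Apply the shoelace formula. First the cross-terms c_i = x_i·y_{i+1} − x_{i+1}·y_i:
  50, 15, 55, 46, 21, 86  ⇒  2A = 273, A = 136.5.
Then Σ (x_i + x_{i+1})·c_i = 813, so x̄ = 813 / (6·136.5) = 271/273.

271/273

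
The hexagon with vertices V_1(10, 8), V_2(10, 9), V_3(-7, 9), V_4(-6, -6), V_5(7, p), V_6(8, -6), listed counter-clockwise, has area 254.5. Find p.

The doubled signed area Σ (x_i y_{i+1} − x_{i+1} y_i) is linear in p.
With p=0 it equals 383; the coefficient of p is -14 (from the two edges through V_5).
So -14·p + 383 = 2·254.5 = 509 ⇒ p = -9.

-9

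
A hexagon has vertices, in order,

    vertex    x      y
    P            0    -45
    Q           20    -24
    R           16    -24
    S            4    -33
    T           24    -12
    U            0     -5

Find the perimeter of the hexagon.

|PQ| = √((20)² + (21)²) = √841 = 29
|QR| = √((-4)² + (0)²) = √16 = 4
|RS| = √((-12)² + (-9)²) = √225 = 15
|ST| = √((20)² + (21)²) = √841 = 29
|TU| = √((-24)² + (7)²) = √625 = 25
|UP| = √((0)² + (-40)²) = √1600 = 40
Perimeter = 29 + 4 + 15 + 29 + 25 + 40 = 142.

142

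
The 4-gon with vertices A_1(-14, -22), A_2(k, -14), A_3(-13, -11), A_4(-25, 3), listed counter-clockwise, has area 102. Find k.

Write out the shoelace sum; only the two edges meeting at A_2 involve k:
2·Area = [((-14)·(-14) − k·(-22)) + (k·(-11) − (-13)·(-14))] + 278
       = 11·k + 292 = 204
⇒ k = -8.

-8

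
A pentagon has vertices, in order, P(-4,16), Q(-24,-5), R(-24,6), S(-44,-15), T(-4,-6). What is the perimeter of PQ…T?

132

|PQ| = √((-20)² + (-21)²) = √841 = 29
|QR| = √((0)² + (11)²) = √121 = 11
|RS| = √((-20)² + (-21)²) = √841 = 29
|ST| = √((40)² + (9)²) = √1681 = 41
|TP| = √((0)² + (22)²) = √484 = 22
Perimeter = 29 + 11 + 29 + 41 + 22 = 132.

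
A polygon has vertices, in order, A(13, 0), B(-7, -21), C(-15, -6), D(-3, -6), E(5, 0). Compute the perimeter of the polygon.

|AB| = √((-20)² + (-21)²) = √841 = 29
|BC| = √((-8)² + (15)²) = √289 = 17
|CD| = √((12)² + (0)²) = √144 = 12
|DE| = √((8)² + (6)²) = √100 = 10
|EA| = √((8)² + (0)²) = √64 = 8
Perimeter = 29 + 17 + 12 + 10 + 8 = 76.

76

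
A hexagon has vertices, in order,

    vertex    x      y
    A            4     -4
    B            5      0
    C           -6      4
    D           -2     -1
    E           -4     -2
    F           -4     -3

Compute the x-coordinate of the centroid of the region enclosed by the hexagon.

Apply Gauss's area formula. First the cross-terms c_i = x_i·y_{i+1} − x_{i+1}·y_i:
  20, 20, 14, 0, 4, 28  ⇒  2A = 86, A = 43.
Then Σ (x_i + x_{i+1})·c_i = 16, so x̄ = 16 / (6·43) = 8/129.

8/129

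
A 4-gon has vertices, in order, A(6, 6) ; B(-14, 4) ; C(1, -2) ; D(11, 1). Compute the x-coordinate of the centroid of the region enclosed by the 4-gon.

8/43

Apply the surveyor's formula. First the cross-terms c_i = x_i·y_{i+1} − x_{i+1}·y_i:
  108, 24, 23, 60  ⇒  2A = 215, A = 107.5.
Then Σ (x_i + x_{i+1})·c_i = 120, so x̄ = 120 / (6·107.5) = 8/43.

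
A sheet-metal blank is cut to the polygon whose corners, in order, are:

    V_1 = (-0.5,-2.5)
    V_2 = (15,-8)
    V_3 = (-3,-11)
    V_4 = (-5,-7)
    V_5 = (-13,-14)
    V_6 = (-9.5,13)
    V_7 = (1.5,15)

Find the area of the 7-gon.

Apply the surveyor's formula: 2A = Σ (x_i·y_{i+1} − x_{i+1}·y_i), indices taken mod 7.
Σ = (41.5) + (-189) + (-34) + (-21) + (-302) + (-162) + (3.75) = -662.75
Area = |Σ|/2 = 331.375.

331.375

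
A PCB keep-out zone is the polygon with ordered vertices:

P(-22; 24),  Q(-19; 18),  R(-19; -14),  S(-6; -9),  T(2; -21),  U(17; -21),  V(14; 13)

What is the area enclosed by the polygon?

1175.5

Σ = (60) + (608) + (87) + (144) + (315) + (515) + (622) = 2351
Area = |Σ|/2 = 1175.5.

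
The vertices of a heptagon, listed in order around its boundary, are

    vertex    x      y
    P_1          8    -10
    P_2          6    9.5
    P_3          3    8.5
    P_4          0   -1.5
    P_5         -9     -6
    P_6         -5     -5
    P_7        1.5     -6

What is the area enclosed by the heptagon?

113

Apply the shoelace formula: 2A = Σ (x_i·y_{i+1} − x_{i+1}·y_i), indices taken mod 7.
Cross-terms: 136, 22.5, -4.5, -13.5, 15, 37.5, 33  ⇒  Σ = 226
Area = |Σ|/2 = 113.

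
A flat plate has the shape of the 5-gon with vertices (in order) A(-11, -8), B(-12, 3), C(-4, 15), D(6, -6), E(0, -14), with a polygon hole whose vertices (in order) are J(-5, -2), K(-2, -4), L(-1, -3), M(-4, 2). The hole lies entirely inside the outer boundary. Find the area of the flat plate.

Outer boundary:
Apply the shoelace (surveyor's) formula: 2A = Σ (x_i·y_{i+1} − x_{i+1}·y_i), indices taken mod 5.
Σ = (-129) + (-168) + (-66) + (-84) + (-154) = -601
Area = |Σ|/2 = 300.5.
Hole:
Apply the shoelace (surveyor's) formula: 2A = Σ (x_i·y_{i+1} − x_{i+1}·y_i), indices taken mod 4.
J→K: (-5)(-4) − (-2)(-2) = 16
K→L: (-2)(-3) − (-1)(-4) = 2
L→M: (-1)(2) − (-4)(-3) = -14
M→J: (-4)(-2) − (-5)(2) = 18
Σ = 22
Area = |Σ|/2 = 11.
Net area = 300.5 − 11 = 289.5.

289.5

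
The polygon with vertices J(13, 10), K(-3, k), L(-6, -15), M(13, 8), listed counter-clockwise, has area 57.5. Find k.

Write out the shoelace sum; only the two edges meeting at K involve k:
2·Area = [(13·k − (-3)·10) + ((-3)·(-15) − (-6)·k)] + 173
       = 19·k + 248 = 115
⇒ k = -7.

-7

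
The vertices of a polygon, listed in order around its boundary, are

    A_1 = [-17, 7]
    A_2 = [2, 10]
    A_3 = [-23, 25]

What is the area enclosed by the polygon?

Apply the shoelace formula: 2A = Σ (x_i·y_{i+1} − x_{i+1}·y_i), indices taken mod 3.
Cross-terms: -184, 280, 264  ⇒  Σ = 360
Area = |Σ|/2 = 180.

180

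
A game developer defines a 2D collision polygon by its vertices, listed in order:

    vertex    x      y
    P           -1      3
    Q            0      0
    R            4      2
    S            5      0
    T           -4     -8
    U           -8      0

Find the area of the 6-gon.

69

P→Q: (-1)(0) − (0)(3) = 0
Q→R: (0)(2) − (4)(0) = 0
R→S: (4)(0) − (5)(2) = -10
S→T: (5)(-8) − (-4)(0) = -40
T→U: (-4)(0) − (-8)(-8) = -64
U→P: (-8)(3) − (-1)(0) = -24
Σ = -138
Area = |Σ|/2 = 69.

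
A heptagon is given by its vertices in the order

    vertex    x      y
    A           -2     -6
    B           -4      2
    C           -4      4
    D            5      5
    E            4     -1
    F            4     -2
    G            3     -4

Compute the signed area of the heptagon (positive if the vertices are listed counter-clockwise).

Cross-terms: -28, -8, -40, -25, -4, -10, -26  ⇒  Σ = -141
Signed area = Σ/2 = -70.5 (negative ⇒ clockwise traversal).

-70.5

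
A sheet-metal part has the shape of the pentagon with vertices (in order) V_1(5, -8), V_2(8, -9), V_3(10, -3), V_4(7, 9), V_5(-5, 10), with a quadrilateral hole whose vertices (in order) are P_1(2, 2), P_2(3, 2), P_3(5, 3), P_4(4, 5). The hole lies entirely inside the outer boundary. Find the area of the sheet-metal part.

Outer boundary:
Apply the shoelace (surveyor's) formula: 2A = Σ (x_i·y_{i+1} − x_{i+1}·y_i), indices taken mod 5.
Σ = (19) + (66) + (111) + (115) + (-10) = 301
Area = |Σ|/2 = 150.5.
Hole:
Apply the shoelace (surveyor's) formula: 2A = Σ (x_i·y_{i+1} − x_{i+1}·y_i), indices taken mod 4.
Σ = (-2) + (-1) + (13) + (-2) = 8
Area = |Σ|/2 = 4.
Net area = 150.5 − 4 = 146.5.

146.5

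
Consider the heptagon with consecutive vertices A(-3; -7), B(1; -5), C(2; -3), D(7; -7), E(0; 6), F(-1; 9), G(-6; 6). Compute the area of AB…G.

Σ = (22) + (7) + (7) + (42) + (6) + (48) + (60) = 192
Area = |Σ|/2 = 96.

96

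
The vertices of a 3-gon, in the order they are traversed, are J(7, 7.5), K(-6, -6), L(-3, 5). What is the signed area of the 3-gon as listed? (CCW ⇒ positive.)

Apply the shoelace (surveyor's) formula: 2A = Σ (x_i·y_{i+1} − x_{i+1}·y_i), indices taken mod 3.
Cross-terms: 3, -48, -57.5  ⇒  Σ = -102.5
Signed area = Σ/2 = -51.25 (negative ⇒ clockwise traversal).

-51.25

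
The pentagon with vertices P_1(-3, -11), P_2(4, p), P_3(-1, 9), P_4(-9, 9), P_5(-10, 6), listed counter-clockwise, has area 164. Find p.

-6

The doubled signed area Σ (x_i y_{i+1} − x_{i+1} y_i) is linear in p.
With p=0 it equals 316; the coefficient of p is -2 (from the two edges through P_2).
So -2·p + 316 = 2·164 = 328 ⇒ p = -6.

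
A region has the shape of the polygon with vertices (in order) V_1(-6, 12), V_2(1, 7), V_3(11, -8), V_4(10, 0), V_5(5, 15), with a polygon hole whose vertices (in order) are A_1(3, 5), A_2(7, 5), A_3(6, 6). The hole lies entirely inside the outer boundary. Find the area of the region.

Outer boundary:
Apply the shoelace formula: 2A = Σ (x_i·y_{i+1} − x_{i+1}·y_i), indices taken mod 5.
Σ = (-54) + (-85) + (80) + (150) + (150) = 241
Area = |Σ|/2 = 120.5.
Hole:
Apply Gauss's area formula: 2A = Σ (x_i·y_{i+1} − x_{i+1}·y_i), indices taken mod 3.
Σ = (-20) + (12) + (12) = 4
Area = |Σ|/2 = 2.
Net area = 120.5 − 2 = 118.5.

118.5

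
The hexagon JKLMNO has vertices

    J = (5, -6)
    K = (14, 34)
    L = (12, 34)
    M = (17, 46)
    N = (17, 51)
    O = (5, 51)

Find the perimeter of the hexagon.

|JK| = √((9)² + (40)²) = √1681 = 41
|KL| = √((-2)² + (0)²) = √4 = 2
|LM| = √((5)² + (12)²) = √169 = 13
|MN| = √((0)² + (5)²) = √25 = 5
|NO| = √((-12)² + (0)²) = √144 = 12
|OJ| = √((0)² + (-57)²) = √3249 = 57
Perimeter = 41 + 2 + 13 + 5 + 12 + 57 = 130.

130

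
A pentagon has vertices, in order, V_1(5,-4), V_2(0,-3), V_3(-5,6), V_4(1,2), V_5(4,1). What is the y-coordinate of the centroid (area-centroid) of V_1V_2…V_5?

Apply the shoelace formula. First the cross-terms c_i = x_i·y_{i+1} − x_{i+1}·y_i:
  -15, -15, -16, -7, -21  ⇒  2A = -74, A = -37.
Then Σ (y_i + y_{i+1})·c_i = -26, so ȳ = -26 / (6·(-37)) = 13/111.

13/111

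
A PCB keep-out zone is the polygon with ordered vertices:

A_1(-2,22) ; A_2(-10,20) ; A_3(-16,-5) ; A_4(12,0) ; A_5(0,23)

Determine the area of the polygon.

466

Apply the surveyor's formula: 2A = Σ (x_i·y_{i+1} − x_{i+1}·y_i), indices taken mod 5.
Σ = (180) + (370) + (60) + (276) + (46) = 932
Area = |Σ|/2 = 466.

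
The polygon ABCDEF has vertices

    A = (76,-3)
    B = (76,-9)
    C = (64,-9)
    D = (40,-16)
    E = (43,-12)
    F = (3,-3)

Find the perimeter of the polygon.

|AB| = √((0)² + (-6)²) = √36 = 6
|BC| = √((-12)² + (0)²) = √144 = 12
|CD| = √((-24)² + (-7)²) = √625 = 25
|DE| = √((3)² + (4)²) = √25 = 5
|EF| = √((-40)² + (9)²) = √1681 = 41
|FA| = √((73)² + (0)²) = √5329 = 73
Perimeter = 6 + 12 + 25 + 5 + 41 + 73 = 162.

162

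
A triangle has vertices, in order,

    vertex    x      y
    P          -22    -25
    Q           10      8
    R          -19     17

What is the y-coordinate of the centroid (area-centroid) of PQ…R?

Apply the surveyor's formula. First the cross-terms c_i = x_i·y_{i+1} − x_{i+1}·y_i:
  74, 322, 849  ⇒  2A = 1245, A = 622.5.
Then Σ (y_i + y_{i+1})·c_i = 0, so ȳ = 0 / (6·622.5) = 0.

0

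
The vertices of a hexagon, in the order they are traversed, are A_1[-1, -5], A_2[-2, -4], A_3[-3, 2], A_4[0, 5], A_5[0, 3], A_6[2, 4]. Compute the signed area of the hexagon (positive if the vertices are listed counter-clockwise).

-24.5

Apply the shoelace formula: 2A = Σ (x_i·y_{i+1} − x_{i+1}·y_i), indices taken mod 6.
Cross-terms: -6, -16, -15, 0, -6, -6  ⇒  Σ = -49
Signed area = Σ/2 = -24.5 (negative ⇒ clockwise traversal).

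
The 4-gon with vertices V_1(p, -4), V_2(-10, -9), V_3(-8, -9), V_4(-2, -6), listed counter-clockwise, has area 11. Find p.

-2

Write out the shoelace sum; only the two edges meeting at V_1 involve p:
2·Area = [((-2)·(-4) − p·(-6)) + (p·(-9) − (-10)·(-4))] + 48
       = -3·p + 16 = 22
⇒ p = -2.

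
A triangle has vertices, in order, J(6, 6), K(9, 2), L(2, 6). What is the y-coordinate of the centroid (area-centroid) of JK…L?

14/3

Apply the surveyor's formula. First the cross-terms c_i = x_i·y_{i+1} − x_{i+1}·y_i:
  -42, 50, -24  ⇒  2A = -16, A = -8.
Then Σ (y_i + y_{i+1})·c_i = -224, so ȳ = -224 / (6·(-8)) = 14/3.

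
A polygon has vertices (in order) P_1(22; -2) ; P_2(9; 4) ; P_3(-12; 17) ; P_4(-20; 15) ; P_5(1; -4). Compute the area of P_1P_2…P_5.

Apply the shoelace (surveyor's) formula: 2A = Σ (x_i·y_{i+1} − x_{i+1}·y_i), indices taken mod 5.
Cross-terms: 106, 201, 160, 65, 86  ⇒  Σ = 618
Area = |Σ|/2 = 309.

309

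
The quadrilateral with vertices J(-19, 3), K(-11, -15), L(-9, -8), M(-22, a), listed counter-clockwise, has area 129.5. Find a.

23

The doubled signed area Σ (x_i y_{i+1} − x_{i+1} y_i) is linear in a.
With a=0 it equals 29; the coefficient of a is 10 (from the two edges through M).
So 10·a + 29 = 2·129.5 = 259 ⇒ a = 23.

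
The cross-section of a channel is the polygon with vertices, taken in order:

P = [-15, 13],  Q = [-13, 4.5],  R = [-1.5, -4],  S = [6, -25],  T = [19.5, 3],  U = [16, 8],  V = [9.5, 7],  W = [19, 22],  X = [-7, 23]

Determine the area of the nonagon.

896.125

Apply the surveyor's formula: 2A = Σ (x_i·y_{i+1} − x_{i+1}·y_i), indices taken mod 9.
Σ = (101.5) + (58.75) + (61.5) + (505.5) + (108) + (36) + (76) + (591) + (254) = 1792.25
Area = |Σ|/2 = 896.125.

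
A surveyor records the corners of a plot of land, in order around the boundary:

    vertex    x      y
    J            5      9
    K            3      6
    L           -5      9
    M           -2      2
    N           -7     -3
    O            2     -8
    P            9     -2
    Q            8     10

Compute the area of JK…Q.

173

Cross-terms: 3, 57, 8, 20, 62, 68, 106, 22  ⇒  Σ = 346
Area = |Σ|/2 = 173.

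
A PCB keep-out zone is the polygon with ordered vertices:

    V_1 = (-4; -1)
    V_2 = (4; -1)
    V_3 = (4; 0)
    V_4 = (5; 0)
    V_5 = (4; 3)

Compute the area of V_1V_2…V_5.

17.5

Apply the shoelace formula: 2A = Σ (x_i·y_{i+1} − x_{i+1}·y_i), indices taken mod 5.
Cross-terms: 8, 4, 0, 15, 8  ⇒  Σ = 35
Area = |Σ|/2 = 17.5.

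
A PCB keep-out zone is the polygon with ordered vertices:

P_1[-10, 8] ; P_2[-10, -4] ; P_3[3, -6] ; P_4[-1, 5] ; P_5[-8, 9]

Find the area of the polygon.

129

Σ = (120) + (72) + (9) + (31) + (26) = 258
Area = |Σ|/2 = 129.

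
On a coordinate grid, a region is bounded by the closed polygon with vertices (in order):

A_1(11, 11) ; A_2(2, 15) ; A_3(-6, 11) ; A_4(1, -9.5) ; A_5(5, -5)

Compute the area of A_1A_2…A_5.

A_1→A_2: (11)(15) − (2)(11) = 143
A_2→A_3: (2)(11) − (-6)(15) = 112
A_3→A_4: (-6)(-9.5) − (1)(11) = 46
A_4→A_5: (1)(-5) − (5)(-9.5) = 42.5
A_5→A_1: (5)(11) − (11)(-5) = 110
Σ = 453.5
Area = |Σ|/2 = 226.75.

226.75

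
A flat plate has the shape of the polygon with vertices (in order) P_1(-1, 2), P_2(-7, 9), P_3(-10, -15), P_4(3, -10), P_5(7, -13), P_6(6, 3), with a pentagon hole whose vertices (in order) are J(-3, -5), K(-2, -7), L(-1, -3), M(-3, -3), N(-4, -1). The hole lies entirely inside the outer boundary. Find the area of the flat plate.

Outer boundary:
P_1→P_2: (-1)(9) − (-7)(2) = 5
P_2→P_3: (-7)(-15) − (-10)(9) = 195
P_3→P_4: (-10)(-10) − (3)(-15) = 145
P_4→P_5: (3)(-13) − (7)(-10) = 31
P_5→P_6: (7)(3) − (6)(-13) = 99
P_6→P_1: (6)(2) − (-1)(3) = 15
Σ = 490
Area = |Σ|/2 = 245.
Hole:
Apply the surveyor's formula: 2A = Σ (x_i·y_{i+1} − x_{i+1}·y_i), indices taken mod 5.
Σ = (11) + (-1) + (-6) + (-9) + (17) = 12
Area = |Σ|/2 = 6.
Net area = 245 − 6 = 239.

239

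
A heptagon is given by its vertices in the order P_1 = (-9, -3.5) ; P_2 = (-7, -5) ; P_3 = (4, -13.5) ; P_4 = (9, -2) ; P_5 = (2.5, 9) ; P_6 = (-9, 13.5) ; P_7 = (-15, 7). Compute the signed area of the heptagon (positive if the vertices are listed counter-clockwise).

352.125

Apply the surveyor's formula: 2A = Σ (x_i·y_{i+1} − x_{i+1}·y_i), indices taken mod 7.
Σ = (20.5) + (114.5) + (113.5) + (86) + (114.75) + (139.5) + (115.5) = 704.25
Signed area = Σ/2 = 352.125 (positive ⇒ counter-clockwise traversal).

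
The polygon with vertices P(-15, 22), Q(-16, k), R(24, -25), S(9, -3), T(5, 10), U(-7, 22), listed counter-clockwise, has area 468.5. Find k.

11

The doubled signed area Σ (x_i y_{i+1} − x_{i+1} y_i) is linear in k.
With k=0 it equals 1366; the coefficient of k is -39 (from the two edges through Q).
So -39·k + 1366 = 2·468.5 = 937 ⇒ k = 11.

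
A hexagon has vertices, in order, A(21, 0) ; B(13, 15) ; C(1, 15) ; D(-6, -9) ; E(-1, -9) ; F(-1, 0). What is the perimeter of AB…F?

|AB| = √((-8)² + (15)²) = √289 = 17
|BC| = √((-12)² + (0)²) = √144 = 12
|CD| = √((-7)² + (-24)²) = √625 = 25
|DE| = √((5)² + (0)²) = √25 = 5
|EF| = √((0)² + (9)²) = √81 = 9
|FA| = √((22)² + (0)²) = √484 = 22
Perimeter = 17 + 12 + 25 + 5 + 9 + 22 = 90.

90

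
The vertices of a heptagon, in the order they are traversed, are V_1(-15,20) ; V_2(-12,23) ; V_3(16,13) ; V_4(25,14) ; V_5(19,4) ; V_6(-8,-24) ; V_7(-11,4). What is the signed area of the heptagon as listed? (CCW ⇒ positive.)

V_1→V_2: (-15)(23) − (-12)(20) = -105
V_2→V_3: (-12)(13) − (16)(23) = -524
V_3→V_4: (16)(14) − (25)(13) = -101
V_4→V_5: (25)(4) − (19)(14) = -166
V_5→V_6: (19)(-24) − (-8)(4) = -424
V_6→V_7: (-8)(4) − (-11)(-24) = -296
V_7→V_1: (-11)(20) − (-15)(4) = -160
Σ = -1776
Signed area = Σ/2 = -888 (negative ⇒ clockwise traversal).

-888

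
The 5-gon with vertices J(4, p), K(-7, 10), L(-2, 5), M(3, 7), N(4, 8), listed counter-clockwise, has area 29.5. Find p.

The doubled signed area Σ (x_i y_{i+1} − x_{i+1} y_i) is linear in p.
With p=0 it equals -40; the coefficient of p is 11 (from the two edges through J).
So 11·p + -40 = 2·29.5 = 59 ⇒ p = 9.

9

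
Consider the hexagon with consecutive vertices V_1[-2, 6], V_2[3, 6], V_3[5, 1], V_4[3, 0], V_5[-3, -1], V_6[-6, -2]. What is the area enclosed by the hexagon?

51.5

Σ = (-30) + (-27) + (-3) + (-3) + (0) + (-40) = -103
Area = |Σ|/2 = 51.5.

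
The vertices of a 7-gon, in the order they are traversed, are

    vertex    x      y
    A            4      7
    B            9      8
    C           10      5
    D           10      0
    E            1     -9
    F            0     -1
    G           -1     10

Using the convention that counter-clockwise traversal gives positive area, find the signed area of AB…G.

Apply Gauss's area formula: 2A = Σ (x_i·y_{i+1} − x_{i+1}·y_i), indices taken mod 7.
Σ = (-31) + (-35) + (-50) + (-90) + (-1) + (-1) + (-47) = -255
Signed area = Σ/2 = -127.5 (negative ⇒ clockwise traversal).

-127.5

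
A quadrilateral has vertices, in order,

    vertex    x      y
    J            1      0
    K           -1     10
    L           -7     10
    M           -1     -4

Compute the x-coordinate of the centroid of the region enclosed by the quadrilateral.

Apply Gauss's area formula. First the cross-terms c_i = x_i·y_{i+1} − x_{i+1}·y_i:
  10, 60, 38, 4  ⇒  2A = 112, A = 56.
Then Σ (x_i + x_{i+1})·c_i = -784, so x̄ = -784 / (6·56) = -7/3.

-7/3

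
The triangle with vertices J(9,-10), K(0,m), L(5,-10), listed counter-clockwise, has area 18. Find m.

-1

Write out the shoelace sum; only the two edges meeting at K involve m:
2·Area = [(9·m − 0·(-10)) + (0·(-10) − 5·m)] + 40
       = 4·m + 40 = 36
⇒ m = -1.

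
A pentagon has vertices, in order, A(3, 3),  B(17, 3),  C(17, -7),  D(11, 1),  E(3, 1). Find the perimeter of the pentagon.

44

|AB| = √((14)² + (0)²) = √196 = 14
|BC| = √((0)² + (-10)²) = √100 = 10
|CD| = √((-6)² + (8)²) = √100 = 10
|DE| = √((-8)² + (0)²) = √64 = 8
|EA| = √((0)² + (2)²) = √4 = 2
Perimeter = 14 + 10 + 10 + 8 + 2 = 44.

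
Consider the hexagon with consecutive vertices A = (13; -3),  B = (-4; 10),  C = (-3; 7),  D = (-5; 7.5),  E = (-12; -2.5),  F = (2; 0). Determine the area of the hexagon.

Apply the surveyor's formula: 2A = Σ (x_i·y_{i+1} − x_{i+1}·y_i), indices taken mod 6.
Cross-terms: 118, 2, 12.5, 102.5, 5, -6  ⇒  Σ = 234
Area = |Σ|/2 = 117.

117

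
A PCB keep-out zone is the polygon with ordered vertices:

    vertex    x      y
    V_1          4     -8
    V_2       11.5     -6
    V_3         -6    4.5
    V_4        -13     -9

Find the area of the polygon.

168.125

Apply the surveyor's formula: 2A = Σ (x_i·y_{i+1} − x_{i+1}·y_i), indices taken mod 4.
Σ = (68) + (15.75) + (112.5) + (140) = 336.25
Area = |Σ|/2 = 168.125.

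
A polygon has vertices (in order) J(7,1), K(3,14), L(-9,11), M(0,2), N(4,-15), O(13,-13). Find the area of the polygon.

237.5

Apply the shoelace (surveyor's) formula: 2A = Σ (x_i·y_{i+1} − x_{i+1}·y_i), indices taken mod 6.
Σ = (95) + (159) + (-18) + (-8) + (143) + (104) = 475
Area = |Σ|/2 = 237.5.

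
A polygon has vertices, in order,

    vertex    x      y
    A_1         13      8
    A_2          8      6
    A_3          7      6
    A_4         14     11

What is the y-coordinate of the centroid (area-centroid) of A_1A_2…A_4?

220/27

Apply the shoelace (surveyor's) formula. First the cross-terms c_i = x_i·y_{i+1} − x_{i+1}·y_i:
  14, 6, -7, -31  ⇒  2A = -18, A = -9.
Then Σ (y_i + y_{i+1})·c_i = -440, so ȳ = -440 / (6·(-9)) = 220/27.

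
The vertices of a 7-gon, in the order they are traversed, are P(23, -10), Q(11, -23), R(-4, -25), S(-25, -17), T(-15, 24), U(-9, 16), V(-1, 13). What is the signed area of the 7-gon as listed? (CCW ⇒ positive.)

Apply the surveyor's formula: 2A = Σ (x_i·y_{i+1} − x_{i+1}·y_i), indices taken mod 7.
Σ = (-419) + (-367) + (-557) + (-855) + (-24) + (-101) + (-289) = -2612
Signed area = Σ/2 = -1306 (negative ⇒ clockwise traversal).

-1306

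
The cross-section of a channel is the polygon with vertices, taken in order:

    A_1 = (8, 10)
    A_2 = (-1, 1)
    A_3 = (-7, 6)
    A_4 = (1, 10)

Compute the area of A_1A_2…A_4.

63.5

Cross-terms: 18, 1, -76, -70  ⇒  Σ = -127
Area = |Σ|/2 = 63.5.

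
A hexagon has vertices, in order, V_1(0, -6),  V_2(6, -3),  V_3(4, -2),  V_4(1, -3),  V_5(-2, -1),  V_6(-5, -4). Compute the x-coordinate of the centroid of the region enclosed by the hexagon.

1/78

Apply the shoelace formula. First the cross-terms c_i = x_i·y_{i+1} − x_{i+1}·y_i:
  36, 0, -10, -7, 3, 30  ⇒  2A = 52, A = 26.
Then Σ (x_i + x_{i+1})·c_i = 2, so x̄ = 2 / (6·26) = 1/78.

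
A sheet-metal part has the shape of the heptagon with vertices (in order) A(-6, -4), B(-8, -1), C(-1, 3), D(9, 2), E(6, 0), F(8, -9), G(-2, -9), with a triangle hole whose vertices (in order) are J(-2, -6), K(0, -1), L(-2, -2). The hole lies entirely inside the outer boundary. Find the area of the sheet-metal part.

137

Outer boundary:
Cross-terms: -26, -25, -29, -12, -54, -90, -46  ⇒  Σ = -282
Area = |Σ|/2 = 141.
Hole:
Apply Gauss's area formula: 2A = Σ (x_i·y_{i+1} − x_{i+1}·y_i), indices taken mod 3.
Σ = (2) + (-2) + (8) = 8
Area = |Σ|/2 = 4.
Net area = 141 − 4 = 137.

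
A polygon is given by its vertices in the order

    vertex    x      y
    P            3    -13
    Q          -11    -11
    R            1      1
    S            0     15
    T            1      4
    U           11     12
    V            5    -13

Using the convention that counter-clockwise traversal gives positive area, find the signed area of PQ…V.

-218.5

Σ = (-176) + (0) + (15) + (-15) + (-32) + (-203) + (-26) = -437
Signed area = Σ/2 = -218.5 (negative ⇒ clockwise traversal).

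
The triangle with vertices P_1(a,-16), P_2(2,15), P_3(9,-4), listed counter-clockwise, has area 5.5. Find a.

14

Write out the shoelace sum; only the two edges meeting at P_1 involve a:
2·Area = [(9·(-16) − a·(-4)) + (a·15 − 2·(-16))] + -143
       = 19·a + -255 = 11
⇒ a = 14.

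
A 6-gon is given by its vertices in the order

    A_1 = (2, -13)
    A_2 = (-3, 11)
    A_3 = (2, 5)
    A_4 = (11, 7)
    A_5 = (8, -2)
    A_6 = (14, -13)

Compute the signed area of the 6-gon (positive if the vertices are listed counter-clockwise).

Apply the surveyor's formula: 2A = Σ (x_i·y_{i+1} − x_{i+1}·y_i), indices taken mod 6.
Σ = (-17) + (-37) + (-41) + (-78) + (-76) + (-156) = -405
Signed area = Σ/2 = -202.5 (negative ⇒ clockwise traversal).

-202.5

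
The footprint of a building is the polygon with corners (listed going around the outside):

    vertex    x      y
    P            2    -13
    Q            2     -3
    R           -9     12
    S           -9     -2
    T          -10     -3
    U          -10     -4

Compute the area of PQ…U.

Σ = (20) + (-3) + (126) + (7) + (10) + (138) = 298
Area = |Σ|/2 = 149.

149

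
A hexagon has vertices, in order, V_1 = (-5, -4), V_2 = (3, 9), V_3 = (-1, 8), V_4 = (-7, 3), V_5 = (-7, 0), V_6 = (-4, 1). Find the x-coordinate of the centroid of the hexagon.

Apply the shoelace formula. First the cross-terms c_i = x_i·y_{i+1} − x_{i+1}·y_i:
  -33, 33, 53, 21, -7, 21  ⇒  2A = 88, A = 44.
Then Σ (x_i + x_{i+1})·c_i = -698, so x̄ = -698 / (6·44) = -349/132.

-349/132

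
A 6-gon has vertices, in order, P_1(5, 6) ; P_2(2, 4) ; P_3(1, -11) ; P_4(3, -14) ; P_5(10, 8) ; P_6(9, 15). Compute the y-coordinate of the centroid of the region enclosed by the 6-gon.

26/111

Apply the shoelace formula. First the cross-terms c_i = x_i·y_{i+1} − x_{i+1}·y_i:
  8, -26, 19, 164, 78, -21  ⇒  2A = 222, A = 111.
Then Σ (y_i + y_{i+1})·c_i = 156, so ȳ = 156 / (6·111) = 26/111.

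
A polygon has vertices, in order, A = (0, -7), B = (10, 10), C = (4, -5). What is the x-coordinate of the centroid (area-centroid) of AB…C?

Apply the shoelace formula. First the cross-terms c_i = x_i·y_{i+1} − x_{i+1}·y_i:
  70, -90, -28  ⇒  2A = -48, A = -24.
Then Σ (x_i + x_{i+1})·c_i = -672, so x̄ = -672 / (6·(-24)) = 14/3.

14/3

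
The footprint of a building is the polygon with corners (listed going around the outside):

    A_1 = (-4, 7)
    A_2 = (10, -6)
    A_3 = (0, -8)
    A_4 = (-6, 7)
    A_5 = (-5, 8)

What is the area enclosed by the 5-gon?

95

Apply the shoelace (surveyor's) formula: 2A = Σ (x_i·y_{i+1} − x_{i+1}·y_i), indices taken mod 5.
Cross-terms: -46, -80, -48, -13, -3  ⇒  Σ = -190
Area = |Σ|/2 = 95.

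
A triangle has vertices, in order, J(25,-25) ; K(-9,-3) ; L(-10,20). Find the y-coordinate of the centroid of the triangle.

-8/3

Apply the shoelace (surveyor's) formula. First the cross-terms c_i = x_i·y_{i+1} − x_{i+1}·y_i:
  -300, -210, -250  ⇒  2A = -760, A = -380.
Then Σ (y_i + y_{i+1})·c_i = 6080, so ȳ = 6080 / (6·(-380)) = -8/3.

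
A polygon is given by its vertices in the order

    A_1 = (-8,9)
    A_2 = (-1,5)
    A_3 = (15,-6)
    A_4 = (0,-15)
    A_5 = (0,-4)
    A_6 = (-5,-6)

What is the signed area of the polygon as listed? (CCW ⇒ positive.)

-219

Cross-terms: -31, -69, -225, 0, -20, -93  ⇒  Σ = -438
Signed area = Σ/2 = -219 (negative ⇒ clockwise traversal).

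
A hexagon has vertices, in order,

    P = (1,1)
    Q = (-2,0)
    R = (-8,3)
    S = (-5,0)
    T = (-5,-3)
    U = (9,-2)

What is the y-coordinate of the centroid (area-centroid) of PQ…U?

-106/111

Apply Gauss's area formula. First the cross-terms c_i = x_i·y_{i+1} − x_{i+1}·y_i:
  2, -6, 15, 15, 37, 11  ⇒  2A = 74, A = 37.
Then Σ (y_i + y_{i+1})·c_i = -212, so ȳ = -212 / (6·37) = -106/111.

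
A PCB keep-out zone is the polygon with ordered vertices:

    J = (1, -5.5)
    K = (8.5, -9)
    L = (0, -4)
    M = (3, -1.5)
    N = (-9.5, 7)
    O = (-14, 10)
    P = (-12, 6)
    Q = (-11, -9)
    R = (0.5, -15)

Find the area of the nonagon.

Cross-terms: 37.75, -34, 12, 6.75, 3, 36, 174, 169.5, 12.25  ⇒  Σ = 417.25
Area = |Σ|/2 = 208.625.

208.625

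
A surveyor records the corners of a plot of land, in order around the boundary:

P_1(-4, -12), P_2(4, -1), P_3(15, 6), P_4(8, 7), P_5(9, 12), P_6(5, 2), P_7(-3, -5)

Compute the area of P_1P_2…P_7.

Apply the surveyor's formula: 2A = Σ (x_i·y_{i+1} − x_{i+1}·y_i), indices taken mod 7.
P_1→P_2: (-4)(-1) − (4)(-12) = 52
P_2→P_3: (4)(6) − (15)(-1) = 39
P_3→P_4: (15)(7) − (8)(6) = 57
P_4→P_5: (8)(12) − (9)(7) = 33
P_5→P_6: (9)(2) − (5)(12) = -42
P_6→P_7: (5)(-5) − (-3)(2) = -19
P_7→P_1: (-3)(-12) − (-4)(-5) = 16
Σ = 136
Area = |Σ|/2 = 68.

68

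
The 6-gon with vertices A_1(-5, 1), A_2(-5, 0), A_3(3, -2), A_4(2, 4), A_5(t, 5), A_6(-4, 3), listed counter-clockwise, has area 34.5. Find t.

Write out the shoelace sum; only the two edges meeting at A_5 involve t:
2·Area = [(2·5 − t·4) + (t·3 − (-4)·5)] + 42
       = -1·t + 72 = 69
⇒ t = 3.

3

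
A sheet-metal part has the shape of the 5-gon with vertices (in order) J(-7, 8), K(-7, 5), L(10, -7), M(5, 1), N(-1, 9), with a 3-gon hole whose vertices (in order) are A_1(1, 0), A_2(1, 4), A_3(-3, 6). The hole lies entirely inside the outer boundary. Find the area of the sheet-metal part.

Outer boundary:
Σ = (21) + (-1) + (45) + (46) + (55) = 166
Area = |Σ|/2 = 83.
Hole:
Σ = (4) + (18) + (-6) = 16
Area = |Σ|/2 = 8.
Net area = 83 − 8 = 75.

75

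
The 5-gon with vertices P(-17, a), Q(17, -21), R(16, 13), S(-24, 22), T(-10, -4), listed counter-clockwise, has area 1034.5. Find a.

Write out the shoelace sum; only the two edges meeting at P involve a:
2·Area = [((-10)·a − (-17)·(-4)) + ((-17)·(-21) − 17·a)] + 1537
       = -27·a + 1826 = 2069
⇒ a = -9.

-9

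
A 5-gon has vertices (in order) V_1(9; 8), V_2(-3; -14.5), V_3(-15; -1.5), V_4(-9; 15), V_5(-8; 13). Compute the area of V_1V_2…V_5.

368

Apply Gauss's area formula: 2A = Σ (x_i·y_{i+1} − x_{i+1}·y_i), indices taken mod 5.
Σ = (-106.5) + (-213) + (-238.5) + (3) + (-181) = -736
Area = |Σ|/2 = 368.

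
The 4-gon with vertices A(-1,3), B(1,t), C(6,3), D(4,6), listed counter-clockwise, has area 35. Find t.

-4

The doubled signed area Σ (x_i y_{i+1} − x_{i+1} y_i) is linear in t.
With t=0 it equals 42; the coefficient of t is -7 (from the two edges through B).
So -7·t + 42 = 2·35 = 70 ⇒ t = -4.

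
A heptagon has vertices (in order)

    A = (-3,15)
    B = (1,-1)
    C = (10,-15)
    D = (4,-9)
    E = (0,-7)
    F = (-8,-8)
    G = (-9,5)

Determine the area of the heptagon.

181.5

Cross-terms: -12, -5, -30, -28, -56, -112, -120  ⇒  Σ = -363
Area = |Σ|/2 = 181.5.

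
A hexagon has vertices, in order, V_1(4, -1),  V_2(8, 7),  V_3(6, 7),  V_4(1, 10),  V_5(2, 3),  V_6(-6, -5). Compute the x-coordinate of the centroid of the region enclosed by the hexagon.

2.4

Apply the shoelace (surveyor's) formula. First the cross-terms c_i = x_i·y_{i+1} − x_{i+1}·y_i:
  36, 14, 53, -17, 8, 26  ⇒  2A = 120, A = 60.
Then Σ (x_i + x_{i+1})·c_i = 864, so x̄ = 864 / (6·60) = 2.4.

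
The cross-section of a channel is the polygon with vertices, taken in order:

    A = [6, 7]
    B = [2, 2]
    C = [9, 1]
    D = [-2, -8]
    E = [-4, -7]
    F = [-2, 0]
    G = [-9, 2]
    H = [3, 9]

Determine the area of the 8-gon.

Cross-terms: -2, -16, -70, -18, -14, -4, -87, -33  ⇒  Σ = -244
Area = |Σ|/2 = 122.

122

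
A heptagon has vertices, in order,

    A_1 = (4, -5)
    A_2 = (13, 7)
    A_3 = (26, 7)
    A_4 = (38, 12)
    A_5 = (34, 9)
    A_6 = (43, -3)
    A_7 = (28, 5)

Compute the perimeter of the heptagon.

104

|A_1A_2| = √((9)² + (12)²) = √225 = 15
|A_2A_3| = √((13)² + (0)²) = √169 = 13
|A_3A_4| = √((12)² + (5)²) = √169 = 13
|A_4A_5| = √((-4)² + (-3)²) = √25 = 5
|A_5A_6| = √((9)² + (-12)²) = √225 = 15
|A_6A_7| = √((-15)² + (8)²) = √289 = 17
|A_7A_1| = √((-24)² + (-10)²) = √676 = 26
Perimeter = 15 + 13 + 13 + 5 + 15 + 17 + 26 = 104.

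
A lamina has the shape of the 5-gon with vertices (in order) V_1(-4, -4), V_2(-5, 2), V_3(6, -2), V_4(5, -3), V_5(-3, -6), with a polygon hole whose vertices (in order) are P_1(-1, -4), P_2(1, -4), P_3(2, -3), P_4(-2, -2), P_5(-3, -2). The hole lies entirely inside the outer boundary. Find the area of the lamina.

Outer boundary:
V_1→V_2: (-4)(2) − (-5)(-4) = -28
V_2→V_3: (-5)(-2) − (6)(2) = -2
V_3→V_4: (6)(-3) − (5)(-2) = -8
V_4→V_5: (5)(-6) − (-3)(-3) = -39
V_5→V_1: (-3)(-4) − (-4)(-6) = -12
Σ = -89
Area = |Σ|/2 = 44.5.
Hole:
Apply Gauss's area formula: 2A = Σ (x_i·y_{i+1} − x_{i+1}·y_i), indices taken mod 5.
P_1→P_2: (-1)(-4) − (1)(-4) = 8
P_2→P_3: (1)(-3) − (2)(-4) = 5
P_3→P_4: (2)(-2) − (-2)(-3) = -10
P_4→P_5: (-2)(-2) − (-3)(-2) = -2
P_5→P_1: (-3)(-4) − (-1)(-2) = 10
Σ = 11
Area = |Σ|/2 = 5.5.
Net area = 44.5 − 5.5 = 39.

39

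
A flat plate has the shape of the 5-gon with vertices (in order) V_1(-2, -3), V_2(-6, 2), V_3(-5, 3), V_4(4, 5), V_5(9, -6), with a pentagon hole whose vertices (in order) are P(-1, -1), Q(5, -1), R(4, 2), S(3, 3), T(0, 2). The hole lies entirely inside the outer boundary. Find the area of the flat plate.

70.5

Outer boundary:
Cross-terms: -22, -8, -37, -69, -39  ⇒  Σ = -175
Area = |Σ|/2 = 87.5.
Hole:
Σ = (6) + (14) + (6) + (6) + (2) = 34
Area = |Σ|/2 = 17.
Net area = 87.5 − 17 = 70.5.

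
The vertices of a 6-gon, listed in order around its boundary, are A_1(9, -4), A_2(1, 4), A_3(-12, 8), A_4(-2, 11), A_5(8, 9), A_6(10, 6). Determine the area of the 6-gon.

Apply the shoelace formula: 2A = Σ (x_i·y_{i+1} − x_{i+1}·y_i), indices taken mod 6.
Σ = (40) + (56) + (-116) + (-106) + (-42) + (-94) = -262
Area = |Σ|/2 = 131.

131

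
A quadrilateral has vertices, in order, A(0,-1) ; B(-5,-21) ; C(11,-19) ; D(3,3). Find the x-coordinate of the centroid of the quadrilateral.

404/153

Apply Gauss's area formula. First the cross-terms c_i = x_i·y_{i+1} − x_{i+1}·y_i:
  -5, 326, 90, -3  ⇒  2A = 408, A = 204.
Then Σ (x_i + x_{i+1})·c_i = 3232, so x̄ = 3232 / (6·204) = 404/153.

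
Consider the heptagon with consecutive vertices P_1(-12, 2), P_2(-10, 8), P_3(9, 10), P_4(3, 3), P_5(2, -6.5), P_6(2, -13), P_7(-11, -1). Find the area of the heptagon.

234.25

Apply the shoelace formula: 2A = Σ (x_i·y_{i+1} − x_{i+1}·y_i), indices taken mod 7.
Σ = (-76) + (-172) + (-3) + (-25.5) + (-13) + (-145) + (-34) = -468.5
Area = |Σ|/2 = 234.25.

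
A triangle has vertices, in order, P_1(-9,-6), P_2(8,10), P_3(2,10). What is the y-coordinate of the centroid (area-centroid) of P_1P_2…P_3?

Apply the surveyor's formula. First the cross-terms c_i = x_i·y_{i+1} − x_{i+1}·y_i:
  -42, 60, 78  ⇒  2A = 96, A = 48.
Then Σ (y_i + y_{i+1})·c_i = 1344, so ȳ = 1344 / (6·48) = 14/3.

14/3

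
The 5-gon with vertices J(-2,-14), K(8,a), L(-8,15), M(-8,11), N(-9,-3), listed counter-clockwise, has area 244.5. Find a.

-3

The doubled signed area Σ (x_i y_{i+1} − x_{i+1} y_i) is linear in a.
With a=0 it equals 507; the coefficient of a is 6 (from the two edges through K).
So 6·a + 507 = 2·244.5 = 489 ⇒ a = -3.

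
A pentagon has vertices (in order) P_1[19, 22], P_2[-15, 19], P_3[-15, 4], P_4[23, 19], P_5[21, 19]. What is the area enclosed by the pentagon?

P_1→P_2: (19)(19) − (-15)(22) = 691
P_2→P_3: (-15)(4) − (-15)(19) = 225
P_3→P_4: (-15)(19) − (23)(4) = -377
P_4→P_5: (23)(19) − (21)(19) = 38
P_5→P_1: (21)(22) − (19)(19) = 101
Σ = 678
Area = |Σ|/2 = 339.

339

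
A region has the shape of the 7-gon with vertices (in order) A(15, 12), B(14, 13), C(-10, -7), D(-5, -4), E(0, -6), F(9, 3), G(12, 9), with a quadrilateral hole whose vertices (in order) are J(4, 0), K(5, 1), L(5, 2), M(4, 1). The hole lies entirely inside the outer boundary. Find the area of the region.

Outer boundary:
Apply the shoelace formula: 2A = Σ (x_i·y_{i+1} − x_{i+1}·y_i), indices taken mod 7.
Σ = (27) + (32) + (5) + (30) + (54) + (45) + (9) = 202
Area = |Σ|/2 = 101.
Hole:
Apply the surveyor's formula: 2A = Σ (x_i·y_{i+1} − x_{i+1}·y_i), indices taken mod 4.
Σ = (4) + (5) + (-3) + (-4) = 2
Area = |Σ|/2 = 1.
Net area = 101 − 1 = 100.

100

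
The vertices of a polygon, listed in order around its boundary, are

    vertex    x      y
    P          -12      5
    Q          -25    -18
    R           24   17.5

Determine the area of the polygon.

332.75

Σ = (341) + (-5.5) + (330) = 665.5
Area = |Σ|/2 = 332.75.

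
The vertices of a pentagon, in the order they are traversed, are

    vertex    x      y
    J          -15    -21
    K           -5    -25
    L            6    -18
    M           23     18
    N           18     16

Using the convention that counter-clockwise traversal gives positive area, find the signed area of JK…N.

469

Apply the surveyor's formula: 2A = Σ (x_i·y_{i+1} − x_{i+1}·y_i), indices taken mod 5.
Σ = (270) + (240) + (522) + (44) + (-138) = 938
Signed area = Σ/2 = 469 (positive ⇒ counter-clockwise traversal).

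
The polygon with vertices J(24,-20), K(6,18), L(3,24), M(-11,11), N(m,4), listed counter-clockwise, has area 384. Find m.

1

Write out the shoelace sum; only the two edges meeting at N involve m:
2·Area = [((-11)·4 − m·11) + (m·(-20) − 24·4)] + 939
       = -31·m + 799 = 768
⇒ m = 1.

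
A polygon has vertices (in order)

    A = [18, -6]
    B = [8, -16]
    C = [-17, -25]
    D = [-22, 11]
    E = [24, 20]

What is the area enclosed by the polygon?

Apply the surveyor's formula: 2A = Σ (x_i·y_{i+1} − x_{i+1}·y_i), indices taken mod 5.
A→B: (18)(-16) − (8)(-6) = -240
B→C: (8)(-25) − (-17)(-16) = -472
C→D: (-17)(11) − (-22)(-25) = -737
D→E: (-22)(20) − (24)(11) = -704
E→A: (24)(-6) − (18)(20) = -504
Σ = -2657
Area = |Σ|/2 = 1328.5.

1328.5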